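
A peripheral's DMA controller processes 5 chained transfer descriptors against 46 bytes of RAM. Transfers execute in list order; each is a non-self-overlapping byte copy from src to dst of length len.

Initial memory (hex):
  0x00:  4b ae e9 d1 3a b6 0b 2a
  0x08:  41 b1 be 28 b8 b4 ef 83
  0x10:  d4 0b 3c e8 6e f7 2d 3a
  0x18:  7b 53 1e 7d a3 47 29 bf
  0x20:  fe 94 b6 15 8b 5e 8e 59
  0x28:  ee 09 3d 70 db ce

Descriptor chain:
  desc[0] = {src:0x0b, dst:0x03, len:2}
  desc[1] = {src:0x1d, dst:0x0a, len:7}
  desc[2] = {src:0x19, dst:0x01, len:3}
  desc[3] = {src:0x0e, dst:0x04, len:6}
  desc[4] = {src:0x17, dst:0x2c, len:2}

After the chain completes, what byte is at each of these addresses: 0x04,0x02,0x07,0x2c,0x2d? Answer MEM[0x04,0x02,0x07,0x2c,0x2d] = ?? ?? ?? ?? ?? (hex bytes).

  after D0: wrote 2B at 0x03 = 28b8
  after D1: wrote 7B at 0x0a = 4729bffe94b615
  after D2: wrote 3B at 0x01 = 531e7d
  after D3: wrote 6B at 0x04 = 94b6150b3ce8
  after D4: wrote 2B at 0x2c = 3a7b
query mem[0x04]=0x94, mem[0x02]=0x1e, mem[0x07]=0x0b, mem[0x2c]=0x3a, mem[0x2d]=0x7b

MEM[0x04,0x02,0x07,0x2c,0x2d] = 94 1e 0b 3a 7b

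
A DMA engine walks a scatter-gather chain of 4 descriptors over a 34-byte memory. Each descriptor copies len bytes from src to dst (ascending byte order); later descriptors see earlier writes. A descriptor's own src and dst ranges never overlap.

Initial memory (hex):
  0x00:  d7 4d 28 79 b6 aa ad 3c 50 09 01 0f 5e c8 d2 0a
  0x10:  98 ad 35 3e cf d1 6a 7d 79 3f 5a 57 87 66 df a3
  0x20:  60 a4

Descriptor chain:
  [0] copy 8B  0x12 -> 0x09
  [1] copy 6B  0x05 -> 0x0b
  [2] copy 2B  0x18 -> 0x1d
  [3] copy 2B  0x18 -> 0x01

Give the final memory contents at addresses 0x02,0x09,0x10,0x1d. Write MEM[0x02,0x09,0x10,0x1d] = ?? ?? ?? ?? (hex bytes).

MEM[0x02,0x09,0x10,0x1d] = 3f 35 3e 79

[0] 0x12->0x09 len=8 : 35 3e cf d1 6a 7d 79 3f
[1] 0x05->0x0b len=6 : aa ad 3c 50 35 3e
[2] 0x18->0x1d len=2 : 79 3f
[3] 0x18->0x01 len=2 : 79 3f
query mem[0x02]=0x3f, mem[0x09]=0x35, mem[0x10]=0x3e, mem[0x1d]=0x79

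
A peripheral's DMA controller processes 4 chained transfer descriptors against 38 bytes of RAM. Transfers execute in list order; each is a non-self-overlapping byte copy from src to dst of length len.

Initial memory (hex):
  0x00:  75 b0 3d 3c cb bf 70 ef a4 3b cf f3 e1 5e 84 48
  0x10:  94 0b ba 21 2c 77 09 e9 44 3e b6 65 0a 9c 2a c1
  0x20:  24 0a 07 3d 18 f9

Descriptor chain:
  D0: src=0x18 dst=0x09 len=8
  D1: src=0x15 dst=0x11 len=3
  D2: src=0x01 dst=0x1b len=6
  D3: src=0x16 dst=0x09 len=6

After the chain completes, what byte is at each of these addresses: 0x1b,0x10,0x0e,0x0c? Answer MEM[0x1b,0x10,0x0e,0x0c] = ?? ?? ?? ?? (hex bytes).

MEM[0x1b,0x10,0x0e,0x0c] = b0 c1 b0 3e

#0 dst[0x09+8] := {0x44,0x3e,0xb6,0x65,0x0a,0x9c,0x2a,0xc1}
#1 dst[0x11+3] := {0x77,0x09,0xe9}
#2 dst[0x1b+6] := {0xb0,0x3d,0x3c,0xcb,0xbf,0x70}
#3 dst[0x09+6] := {0x09,0xe9,0x44,0x3e,0xb6,0xb0}
query mem[0x1b]=0xb0, mem[0x10]=0xc1, mem[0x0e]=0xb0, mem[0x0c]=0x3e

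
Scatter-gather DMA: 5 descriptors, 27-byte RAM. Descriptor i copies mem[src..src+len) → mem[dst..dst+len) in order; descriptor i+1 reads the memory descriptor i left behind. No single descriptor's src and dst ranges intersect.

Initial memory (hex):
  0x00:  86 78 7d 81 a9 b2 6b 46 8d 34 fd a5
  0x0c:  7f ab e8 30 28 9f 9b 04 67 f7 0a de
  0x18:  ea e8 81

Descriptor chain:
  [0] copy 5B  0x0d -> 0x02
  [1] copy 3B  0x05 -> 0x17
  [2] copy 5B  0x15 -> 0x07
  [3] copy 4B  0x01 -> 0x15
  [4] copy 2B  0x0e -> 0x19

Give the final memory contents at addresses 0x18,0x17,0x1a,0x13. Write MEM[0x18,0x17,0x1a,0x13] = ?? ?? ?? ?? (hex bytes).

  after D0: wrote 5B at 0x02 = abe830289f
  after D1: wrote 3B at 0x17 = 289f46
  after D2: wrote 5B at 0x07 = f70a289f46
  after D3: wrote 4B at 0x15 = 78abe830
  after D4: wrote 2B at 0x19 = e830
query mem[0x18]=0x30, mem[0x17]=0xe8, mem[0x1a]=0x30, mem[0x13]=0x04

MEM[0x18,0x17,0x1a,0x13] = 30 e8 30 04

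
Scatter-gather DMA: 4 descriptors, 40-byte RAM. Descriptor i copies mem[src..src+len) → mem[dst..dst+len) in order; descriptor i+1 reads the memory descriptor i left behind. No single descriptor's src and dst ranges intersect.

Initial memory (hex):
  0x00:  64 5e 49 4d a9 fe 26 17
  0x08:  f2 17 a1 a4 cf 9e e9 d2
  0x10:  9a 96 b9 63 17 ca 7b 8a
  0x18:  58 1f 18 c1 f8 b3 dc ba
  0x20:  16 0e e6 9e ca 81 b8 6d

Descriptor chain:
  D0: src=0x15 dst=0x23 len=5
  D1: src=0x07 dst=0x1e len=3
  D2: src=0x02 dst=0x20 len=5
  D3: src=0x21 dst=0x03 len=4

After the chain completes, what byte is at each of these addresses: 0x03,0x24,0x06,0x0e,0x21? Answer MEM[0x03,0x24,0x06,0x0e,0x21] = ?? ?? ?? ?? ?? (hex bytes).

MEM[0x03,0x24,0x06,0x0e,0x21] = 4d 26 26 e9 4d

[0] 0x15->0x23 len=5 : ca 7b 8a 58 1f
[1] 0x07->0x1e len=3 : 17 f2 17
[2] 0x02->0x20 len=5 : 49 4d a9 fe 26
[3] 0x21->0x03 len=4 : 4d a9 fe 26
query mem[0x03]=0x4d, mem[0x24]=0x26, mem[0x06]=0x26, mem[0x0e]=0xe9, mem[0x21]=0x4d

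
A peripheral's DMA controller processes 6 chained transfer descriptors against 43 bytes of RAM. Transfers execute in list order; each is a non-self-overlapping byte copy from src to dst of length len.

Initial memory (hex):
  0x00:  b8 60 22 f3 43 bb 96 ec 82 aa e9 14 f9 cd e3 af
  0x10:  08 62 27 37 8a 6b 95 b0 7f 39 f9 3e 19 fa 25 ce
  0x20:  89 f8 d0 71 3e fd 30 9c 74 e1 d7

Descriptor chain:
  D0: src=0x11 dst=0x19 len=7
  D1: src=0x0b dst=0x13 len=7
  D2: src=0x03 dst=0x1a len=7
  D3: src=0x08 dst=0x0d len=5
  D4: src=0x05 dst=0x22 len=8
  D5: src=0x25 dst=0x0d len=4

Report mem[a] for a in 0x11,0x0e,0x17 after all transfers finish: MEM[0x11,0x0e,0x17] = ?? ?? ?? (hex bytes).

MEM[0x11,0x0e,0x17] = f9 aa af

[0] 0x11->0x19 len=7 : 62 27 37 8a 6b 95 b0
[1] 0x0b->0x13 len=7 : 14 f9 cd e3 af 08 62
[2] 0x03->0x1a len=7 : f3 43 bb 96 ec 82 aa
[3] 0x08->0x0d len=5 : 82 aa e9 14 f9
[4] 0x05->0x22 len=8 : bb 96 ec 82 aa e9 14 f9
[5] 0x25->0x0d len=4 : 82 aa e9 14
query mem[0x11]=0xf9, mem[0x0e]=0xaa, mem[0x17]=0xaf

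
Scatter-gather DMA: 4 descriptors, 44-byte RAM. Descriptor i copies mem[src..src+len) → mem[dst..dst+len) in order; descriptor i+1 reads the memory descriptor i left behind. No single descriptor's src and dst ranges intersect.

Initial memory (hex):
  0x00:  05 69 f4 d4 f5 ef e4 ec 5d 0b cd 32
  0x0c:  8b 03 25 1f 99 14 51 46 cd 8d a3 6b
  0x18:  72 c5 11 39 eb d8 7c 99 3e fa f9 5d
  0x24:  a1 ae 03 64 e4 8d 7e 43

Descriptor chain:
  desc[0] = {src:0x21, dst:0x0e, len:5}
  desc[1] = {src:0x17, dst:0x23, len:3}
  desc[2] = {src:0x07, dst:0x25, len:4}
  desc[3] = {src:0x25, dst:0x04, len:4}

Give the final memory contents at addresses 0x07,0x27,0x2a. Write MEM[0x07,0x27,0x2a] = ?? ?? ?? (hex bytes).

MEM[0x07,0x27,0x2a] = cd 0b 7e

D0: mem[0x0e..0x12] <- [fa f9 5d a1 ae]
D1: mem[0x23..0x25] <- [6b 72 c5]
D2: mem[0x25..0x28] <- [ec 5d 0b cd]
D3: mem[0x04..0x07] <- [ec 5d 0b cd]
query mem[0x07]=0xcd, mem[0x27]=0x0b, mem[0x2a]=0x7e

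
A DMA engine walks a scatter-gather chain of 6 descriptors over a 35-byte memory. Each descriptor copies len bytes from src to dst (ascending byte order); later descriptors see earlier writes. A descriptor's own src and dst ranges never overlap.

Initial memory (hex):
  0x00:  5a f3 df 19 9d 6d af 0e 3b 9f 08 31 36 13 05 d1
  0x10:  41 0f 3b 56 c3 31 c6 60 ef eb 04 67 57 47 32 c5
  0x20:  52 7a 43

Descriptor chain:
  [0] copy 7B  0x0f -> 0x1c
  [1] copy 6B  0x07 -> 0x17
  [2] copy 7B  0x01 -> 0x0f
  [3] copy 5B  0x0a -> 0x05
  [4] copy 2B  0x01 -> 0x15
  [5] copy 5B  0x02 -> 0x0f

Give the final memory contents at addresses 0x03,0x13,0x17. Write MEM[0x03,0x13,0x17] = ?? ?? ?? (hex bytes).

MEM[0x03,0x13,0x17] = 19 31 0e

[0] 0x0f->0x1c len=7 : d1 41 0f 3b 56 c3 31
[1] 0x07->0x17 len=6 : 0e 3b 9f 08 31 36
[2] 0x01->0x0f len=7 : f3 df 19 9d 6d af 0e
[3] 0x0a->0x05 len=5 : 08 31 36 13 05
[4] 0x01->0x15 len=2 : f3 df
[5] 0x02->0x0f len=5 : df 19 9d 08 31
query mem[0x03]=0x19, mem[0x13]=0x31, mem[0x17]=0x0e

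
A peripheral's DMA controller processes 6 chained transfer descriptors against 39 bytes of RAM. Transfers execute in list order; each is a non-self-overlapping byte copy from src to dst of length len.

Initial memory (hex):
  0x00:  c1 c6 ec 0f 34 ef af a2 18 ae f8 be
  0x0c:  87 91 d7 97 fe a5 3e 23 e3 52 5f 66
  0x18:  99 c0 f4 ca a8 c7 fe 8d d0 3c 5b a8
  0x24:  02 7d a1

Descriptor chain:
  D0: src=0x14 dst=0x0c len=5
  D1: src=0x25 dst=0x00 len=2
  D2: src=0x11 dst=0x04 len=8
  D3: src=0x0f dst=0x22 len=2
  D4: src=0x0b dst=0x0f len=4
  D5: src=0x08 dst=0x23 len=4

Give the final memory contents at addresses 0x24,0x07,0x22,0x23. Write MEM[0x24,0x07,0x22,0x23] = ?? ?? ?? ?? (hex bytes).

#0 dst[0x0c+5] := {0xe3,0x52,0x5f,0x66,0x99}
#1 dst[0x00+2] := {0x7d,0xa1}
#2 dst[0x04+8] := {0xa5,0x3e,0x23,0xe3,0x52,0x5f,0x66,0x99}
#3 dst[0x22+2] := {0x66,0x99}
#4 dst[0x0f+4] := {0x99,0xe3,0x52,0x5f}
#5 dst[0x23+4] := {0x52,0x5f,0x66,0x99}
query mem[0x24]=0x5f, mem[0x07]=0xe3, mem[0x22]=0x66, mem[0x23]=0x52

MEM[0x24,0x07,0x22,0x23] = 5f e3 66 52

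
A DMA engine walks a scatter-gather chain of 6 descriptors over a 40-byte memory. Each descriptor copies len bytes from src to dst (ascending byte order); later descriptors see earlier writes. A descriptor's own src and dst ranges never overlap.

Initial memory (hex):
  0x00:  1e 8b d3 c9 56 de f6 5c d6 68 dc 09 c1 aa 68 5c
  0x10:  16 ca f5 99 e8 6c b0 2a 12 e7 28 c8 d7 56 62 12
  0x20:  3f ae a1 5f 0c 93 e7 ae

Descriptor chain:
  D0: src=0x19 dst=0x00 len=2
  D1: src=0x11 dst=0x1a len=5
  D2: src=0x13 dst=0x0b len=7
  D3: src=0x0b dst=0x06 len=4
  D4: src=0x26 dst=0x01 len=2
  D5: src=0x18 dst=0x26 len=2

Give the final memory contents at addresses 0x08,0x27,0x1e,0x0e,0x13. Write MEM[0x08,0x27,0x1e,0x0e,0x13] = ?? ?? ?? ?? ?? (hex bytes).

MEM[0x08,0x27,0x1e,0x0e,0x13] = 6c e7 6c b0 99

#0 dst[0x00+2] := {0xe7,0x28}
#1 dst[0x1a+5] := {0xca,0xf5,0x99,0xe8,0x6c}
#2 dst[0x0b+7] := {0x99,0xe8,0x6c,0xb0,0x2a,0x12,0xe7}
#3 dst[0x06+4] := {0x99,0xe8,0x6c,0xb0}
#4 dst[0x01+2] := {0xe7,0xae}
#5 dst[0x26+2] := {0x12,0xe7}
query mem[0x08]=0x6c, mem[0x27]=0xe7, mem[0x1e]=0x6c, mem[0x0e]=0xb0, mem[0x13]=0x99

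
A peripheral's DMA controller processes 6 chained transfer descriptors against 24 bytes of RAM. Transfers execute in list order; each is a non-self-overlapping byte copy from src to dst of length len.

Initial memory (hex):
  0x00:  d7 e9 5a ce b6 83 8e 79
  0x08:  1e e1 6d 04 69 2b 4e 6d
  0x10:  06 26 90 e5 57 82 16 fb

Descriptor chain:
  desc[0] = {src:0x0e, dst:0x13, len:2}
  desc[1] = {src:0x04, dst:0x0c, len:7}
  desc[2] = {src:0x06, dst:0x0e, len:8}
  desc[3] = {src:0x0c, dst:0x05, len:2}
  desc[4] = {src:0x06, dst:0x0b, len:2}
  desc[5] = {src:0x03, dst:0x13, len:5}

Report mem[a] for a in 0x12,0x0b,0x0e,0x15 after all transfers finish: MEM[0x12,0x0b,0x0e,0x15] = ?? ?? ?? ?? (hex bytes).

MEM[0x12,0x0b,0x0e,0x15] = 6d 83 8e b6

  after D0: wrote 2B at 0x13 = 4e6d
  after D1: wrote 7B at 0x0c = b6838e791ee16d
  after D2: wrote 8B at 0x0e = 8e791ee16d04b683
  after D3: wrote 2B at 0x05 = b683
  after D4: wrote 2B at 0x0b = 8379
  after D5: wrote 5B at 0x13 = ceb6b68379
query mem[0x12]=0x6d, mem[0x0b]=0x83, mem[0x0e]=0x8e, mem[0x15]=0xb6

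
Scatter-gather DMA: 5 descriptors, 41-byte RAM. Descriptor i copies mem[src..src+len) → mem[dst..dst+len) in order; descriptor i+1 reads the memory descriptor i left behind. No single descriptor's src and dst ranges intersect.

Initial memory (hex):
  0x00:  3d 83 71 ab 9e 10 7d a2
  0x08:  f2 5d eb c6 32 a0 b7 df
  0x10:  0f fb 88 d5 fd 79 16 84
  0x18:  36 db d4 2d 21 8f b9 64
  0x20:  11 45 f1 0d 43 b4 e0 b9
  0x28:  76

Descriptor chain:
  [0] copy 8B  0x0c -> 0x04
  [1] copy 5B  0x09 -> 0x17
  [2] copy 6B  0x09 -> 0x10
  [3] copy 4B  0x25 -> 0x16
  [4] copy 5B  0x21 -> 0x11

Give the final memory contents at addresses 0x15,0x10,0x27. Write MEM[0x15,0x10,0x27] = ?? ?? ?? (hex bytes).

MEM[0x15,0x10,0x27] = b4 fb b9

[0] 0x0c->0x04 len=8 : 32 a0 b7 df 0f fb 88 d5
[1] 0x09->0x17 len=5 : fb 88 d5 32 a0
[2] 0x09->0x10 len=6 : fb 88 d5 32 a0 b7
[3] 0x25->0x16 len=4 : b4 e0 b9 76
[4] 0x21->0x11 len=5 : 45 f1 0d 43 b4
query mem[0x15]=0xb4, mem[0x10]=0xfb, mem[0x27]=0xb9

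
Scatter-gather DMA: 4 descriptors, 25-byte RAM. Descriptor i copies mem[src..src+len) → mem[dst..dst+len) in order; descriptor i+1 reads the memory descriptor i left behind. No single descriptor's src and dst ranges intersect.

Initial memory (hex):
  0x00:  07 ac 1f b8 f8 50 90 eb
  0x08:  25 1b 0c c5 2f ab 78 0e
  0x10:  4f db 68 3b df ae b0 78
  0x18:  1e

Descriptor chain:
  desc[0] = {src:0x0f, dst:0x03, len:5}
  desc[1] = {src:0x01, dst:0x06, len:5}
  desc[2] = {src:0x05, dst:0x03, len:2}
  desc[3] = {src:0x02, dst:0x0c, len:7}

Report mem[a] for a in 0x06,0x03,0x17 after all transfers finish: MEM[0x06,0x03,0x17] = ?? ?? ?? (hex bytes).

#0 dst[0x03+5] := {0x0e,0x4f,0xdb,0x68,0x3b}
#1 dst[0x06+5] := {0xac,0x1f,0x0e,0x4f,0xdb}
#2 dst[0x03+2] := {0xdb,0xac}
#3 dst[0x0c+7] := {0x1f,0xdb,0xac,0xdb,0xac,0x1f,0x0e}
query mem[0x06]=0xac, mem[0x03]=0xdb, mem[0x17]=0x78

MEM[0x06,0x03,0x17] = ac db 78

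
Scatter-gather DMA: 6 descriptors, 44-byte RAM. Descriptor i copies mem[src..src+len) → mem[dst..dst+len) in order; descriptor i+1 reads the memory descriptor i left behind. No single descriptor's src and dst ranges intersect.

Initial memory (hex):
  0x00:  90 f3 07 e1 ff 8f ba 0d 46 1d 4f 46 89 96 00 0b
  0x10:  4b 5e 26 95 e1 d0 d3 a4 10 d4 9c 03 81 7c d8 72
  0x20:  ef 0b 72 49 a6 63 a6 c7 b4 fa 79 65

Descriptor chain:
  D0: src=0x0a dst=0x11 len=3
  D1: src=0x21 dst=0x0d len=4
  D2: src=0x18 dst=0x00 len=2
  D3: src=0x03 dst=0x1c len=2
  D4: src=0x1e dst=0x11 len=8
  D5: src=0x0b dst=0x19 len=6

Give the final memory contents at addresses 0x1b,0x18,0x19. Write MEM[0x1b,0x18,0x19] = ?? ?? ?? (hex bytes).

#0 dst[0x11+3] := {0x4f,0x46,0x89}
#1 dst[0x0d+4] := {0x0b,0x72,0x49,0xa6}
#2 dst[0x00+2] := {0x10,0xd4}
#3 dst[0x1c+2] := {0xe1,0xff}
#4 dst[0x11+8] := {0xd8,0x72,0xef,0x0b,0x72,0x49,0xa6,0x63}
#5 dst[0x19+6] := {0x46,0x89,0x0b,0x72,0x49,0xa6}
query mem[0x1b]=0x0b, mem[0x18]=0x63, mem[0x19]=0x46

MEM[0x1b,0x18,0x19] = 0b 63 46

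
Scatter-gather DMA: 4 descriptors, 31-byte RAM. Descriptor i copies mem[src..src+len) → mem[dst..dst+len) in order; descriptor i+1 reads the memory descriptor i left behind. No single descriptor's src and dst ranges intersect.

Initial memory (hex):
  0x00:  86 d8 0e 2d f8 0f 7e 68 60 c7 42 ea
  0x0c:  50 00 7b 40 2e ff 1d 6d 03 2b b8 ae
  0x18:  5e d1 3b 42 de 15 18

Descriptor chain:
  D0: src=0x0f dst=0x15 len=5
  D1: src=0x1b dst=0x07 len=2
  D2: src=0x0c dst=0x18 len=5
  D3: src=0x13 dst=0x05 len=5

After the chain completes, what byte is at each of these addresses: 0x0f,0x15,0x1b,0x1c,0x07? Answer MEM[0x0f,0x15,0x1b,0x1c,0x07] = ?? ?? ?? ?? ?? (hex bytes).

#0 dst[0x15+5] := {0x40,0x2e,0xff,0x1d,0x6d}
#1 dst[0x07+2] := {0x42,0xde}
#2 dst[0x18+5] := {0x50,0x00,0x7b,0x40,0x2e}
#3 dst[0x05+5] := {0x6d,0x03,0x40,0x2e,0xff}
query mem[0x0f]=0x40, mem[0x15]=0x40, mem[0x1b]=0x40, mem[0x1c]=0x2e, mem[0x07]=0x40

MEM[0x0f,0x15,0x1b,0x1c,0x07] = 40 40 40 2e 40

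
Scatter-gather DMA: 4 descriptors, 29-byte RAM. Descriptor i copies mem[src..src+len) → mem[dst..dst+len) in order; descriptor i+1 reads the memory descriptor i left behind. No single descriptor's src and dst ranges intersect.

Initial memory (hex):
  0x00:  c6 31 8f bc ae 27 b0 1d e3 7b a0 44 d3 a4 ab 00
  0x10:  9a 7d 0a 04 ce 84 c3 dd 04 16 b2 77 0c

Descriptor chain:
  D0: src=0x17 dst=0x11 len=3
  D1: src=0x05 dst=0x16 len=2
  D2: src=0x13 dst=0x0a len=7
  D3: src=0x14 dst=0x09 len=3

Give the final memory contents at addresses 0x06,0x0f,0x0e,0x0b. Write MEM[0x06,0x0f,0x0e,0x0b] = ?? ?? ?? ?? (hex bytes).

MEM[0x06,0x0f,0x0e,0x0b] = b0 04 b0 27

  after D0: wrote 3B at 0x11 = dd0416
  after D1: wrote 2B at 0x16 = 27b0
  after D2: wrote 7B at 0x0a = 16ce8427b00416
  after D3: wrote 3B at 0x09 = ce8427
query mem[0x06]=0xb0, mem[0x0f]=0x04, mem[0x0e]=0xb0, mem[0x0b]=0x27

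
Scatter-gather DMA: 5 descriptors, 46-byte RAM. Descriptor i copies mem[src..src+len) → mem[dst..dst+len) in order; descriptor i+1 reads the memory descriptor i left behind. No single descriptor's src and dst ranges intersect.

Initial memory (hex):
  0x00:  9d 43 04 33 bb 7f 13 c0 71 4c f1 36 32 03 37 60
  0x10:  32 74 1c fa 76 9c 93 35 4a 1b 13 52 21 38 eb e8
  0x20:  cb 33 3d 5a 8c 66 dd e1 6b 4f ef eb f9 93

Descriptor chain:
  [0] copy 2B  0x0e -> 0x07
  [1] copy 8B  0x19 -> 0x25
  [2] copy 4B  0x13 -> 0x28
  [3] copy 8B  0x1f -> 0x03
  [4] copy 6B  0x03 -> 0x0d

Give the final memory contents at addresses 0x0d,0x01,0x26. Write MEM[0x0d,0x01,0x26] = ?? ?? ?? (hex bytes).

[0] 0x0e->0x07 len=2 : 37 60
[1] 0x19->0x25 len=8 : 1b 13 52 21 38 eb e8 cb
[2] 0x13->0x28 len=4 : fa 76 9c 93
[3] 0x1f->0x03 len=8 : e8 cb 33 3d 5a 8c 1b 13
[4] 0x03->0x0d len=6 : e8 cb 33 3d 5a 8c
query mem[0x0d]=0xe8, mem[0x01]=0x43, mem[0x26]=0x13

MEM[0x0d,0x01,0x26] = e8 43 13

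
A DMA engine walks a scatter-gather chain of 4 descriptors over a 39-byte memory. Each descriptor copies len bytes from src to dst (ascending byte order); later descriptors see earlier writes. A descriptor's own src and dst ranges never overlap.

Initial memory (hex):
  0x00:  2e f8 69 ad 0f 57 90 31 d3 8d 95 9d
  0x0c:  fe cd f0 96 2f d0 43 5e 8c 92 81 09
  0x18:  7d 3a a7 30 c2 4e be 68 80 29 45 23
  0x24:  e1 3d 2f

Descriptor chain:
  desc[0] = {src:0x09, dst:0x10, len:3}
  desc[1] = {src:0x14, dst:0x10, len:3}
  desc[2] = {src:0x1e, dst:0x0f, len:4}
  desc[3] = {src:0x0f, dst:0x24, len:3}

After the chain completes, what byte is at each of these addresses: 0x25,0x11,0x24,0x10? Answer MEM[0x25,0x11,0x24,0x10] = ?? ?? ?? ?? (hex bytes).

MEM[0x25,0x11,0x24,0x10] = 68 80 be 68

  after D0: wrote 3B at 0x10 = 8d959d
  after D1: wrote 3B at 0x10 = 8c9281
  after D2: wrote 4B at 0x0f = be688029
  after D3: wrote 3B at 0x24 = be6880
query mem[0x25]=0x68, mem[0x11]=0x80, mem[0x24]=0xbe, mem[0x10]=0x68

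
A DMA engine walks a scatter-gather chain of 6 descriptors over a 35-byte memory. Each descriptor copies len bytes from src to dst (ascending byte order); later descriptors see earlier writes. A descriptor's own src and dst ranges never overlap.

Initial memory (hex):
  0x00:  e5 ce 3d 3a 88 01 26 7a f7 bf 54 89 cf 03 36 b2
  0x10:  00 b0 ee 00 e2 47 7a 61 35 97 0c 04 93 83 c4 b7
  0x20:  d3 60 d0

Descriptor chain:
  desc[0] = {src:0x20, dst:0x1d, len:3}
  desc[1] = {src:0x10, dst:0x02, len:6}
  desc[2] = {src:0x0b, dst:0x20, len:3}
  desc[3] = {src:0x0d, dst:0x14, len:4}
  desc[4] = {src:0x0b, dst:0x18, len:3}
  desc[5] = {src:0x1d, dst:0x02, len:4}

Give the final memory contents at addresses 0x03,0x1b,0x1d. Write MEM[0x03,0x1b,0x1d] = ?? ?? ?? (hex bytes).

[0] 0x20->0x1d len=3 : d3 60 d0
[1] 0x10->0x02 len=6 : 00 b0 ee 00 e2 47
[2] 0x0b->0x20 len=3 : 89 cf 03
[3] 0x0d->0x14 len=4 : 03 36 b2 00
[4] 0x0b->0x18 len=3 : 89 cf 03
[5] 0x1d->0x02 len=4 : d3 60 d0 89
query mem[0x03]=0x60, mem[0x1b]=0x04, mem[0x1d]=0xd3

MEM[0x03,0x1b,0x1d] = 60 04 d3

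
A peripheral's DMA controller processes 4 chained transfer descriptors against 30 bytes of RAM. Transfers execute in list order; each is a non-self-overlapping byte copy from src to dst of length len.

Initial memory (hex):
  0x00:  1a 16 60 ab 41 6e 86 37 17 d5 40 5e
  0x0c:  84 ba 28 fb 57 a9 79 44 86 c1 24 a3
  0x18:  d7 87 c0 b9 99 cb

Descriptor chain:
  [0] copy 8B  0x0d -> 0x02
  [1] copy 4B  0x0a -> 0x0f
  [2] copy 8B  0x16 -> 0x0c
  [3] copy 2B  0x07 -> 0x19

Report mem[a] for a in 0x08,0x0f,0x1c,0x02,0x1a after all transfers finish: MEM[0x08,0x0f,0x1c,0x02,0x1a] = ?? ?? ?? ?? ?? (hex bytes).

MEM[0x08,0x0f,0x1c,0x02,0x1a] = 44 87 99 ba 44

#0 dst[0x02+8] := {0xba,0x28,0xfb,0x57,0xa9,0x79,0x44,0x86}
#1 dst[0x0f+4] := {0x40,0x5e,0x84,0xba}
#2 dst[0x0c+8] := {0x24,0xa3,0xd7,0x87,0xc0,0xb9,0x99,0xcb}
#3 dst[0x19+2] := {0x79,0x44}
query mem[0x08]=0x44, mem[0x0f]=0x87, mem[0x1c]=0x99, mem[0x02]=0xba, mem[0x1a]=0x44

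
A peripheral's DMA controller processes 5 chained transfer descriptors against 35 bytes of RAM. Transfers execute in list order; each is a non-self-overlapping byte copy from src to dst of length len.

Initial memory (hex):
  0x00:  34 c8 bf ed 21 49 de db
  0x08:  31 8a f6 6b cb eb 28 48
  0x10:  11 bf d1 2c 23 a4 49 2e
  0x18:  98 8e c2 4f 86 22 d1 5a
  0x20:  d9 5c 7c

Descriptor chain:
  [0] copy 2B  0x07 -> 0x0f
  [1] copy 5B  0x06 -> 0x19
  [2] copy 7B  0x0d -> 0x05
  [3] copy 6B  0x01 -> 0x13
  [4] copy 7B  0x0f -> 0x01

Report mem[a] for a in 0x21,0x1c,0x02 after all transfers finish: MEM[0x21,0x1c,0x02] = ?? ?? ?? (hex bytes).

D0: mem[0x0f..0x10] <- [db 31]
D1: mem[0x19..0x1d] <- [de db 31 8a f6]
D2: mem[0x05..0x0b] <- [eb 28 db 31 bf d1 2c]
D3: mem[0x13..0x18] <- [c8 bf ed 21 eb 28]
D4: mem[0x01..0x07] <- [db 31 bf d1 c8 bf ed]
query mem[0x21]=0x5c, mem[0x1c]=0x8a, mem[0x02]=0x31

MEM[0x21,0x1c,0x02] = 5c 8a 31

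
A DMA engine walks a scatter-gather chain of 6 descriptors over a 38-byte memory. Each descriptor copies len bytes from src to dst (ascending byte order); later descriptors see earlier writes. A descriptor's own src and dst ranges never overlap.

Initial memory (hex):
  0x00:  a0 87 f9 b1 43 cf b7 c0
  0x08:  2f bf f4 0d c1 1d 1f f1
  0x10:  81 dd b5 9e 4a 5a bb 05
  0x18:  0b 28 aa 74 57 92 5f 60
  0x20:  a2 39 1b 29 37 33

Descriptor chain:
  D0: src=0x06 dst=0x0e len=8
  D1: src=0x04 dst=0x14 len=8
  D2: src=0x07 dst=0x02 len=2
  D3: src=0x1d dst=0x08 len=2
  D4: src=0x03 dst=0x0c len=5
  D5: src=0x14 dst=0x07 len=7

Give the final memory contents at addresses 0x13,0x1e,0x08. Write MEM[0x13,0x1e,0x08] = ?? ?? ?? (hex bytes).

MEM[0x13,0x1e,0x08] = 0d 5f cf

#0 dst[0x0e+8] := {0xb7,0xc0,0x2f,0xbf,0xf4,0x0d,0xc1,0x1d}
#1 dst[0x14+8] := {0x43,0xcf,0xb7,0xc0,0x2f,0xbf,0xf4,0x0d}
#2 dst[0x02+2] := {0xc0,0x2f}
#3 dst[0x08+2] := {0x92,0x5f}
#4 dst[0x0c+5] := {0x2f,0x43,0xcf,0xb7,0xc0}
#5 dst[0x07+7] := {0x43,0xcf,0xb7,0xc0,0x2f,0xbf,0xf4}
query mem[0x13]=0x0d, mem[0x1e]=0x5f, mem[0x08]=0xcf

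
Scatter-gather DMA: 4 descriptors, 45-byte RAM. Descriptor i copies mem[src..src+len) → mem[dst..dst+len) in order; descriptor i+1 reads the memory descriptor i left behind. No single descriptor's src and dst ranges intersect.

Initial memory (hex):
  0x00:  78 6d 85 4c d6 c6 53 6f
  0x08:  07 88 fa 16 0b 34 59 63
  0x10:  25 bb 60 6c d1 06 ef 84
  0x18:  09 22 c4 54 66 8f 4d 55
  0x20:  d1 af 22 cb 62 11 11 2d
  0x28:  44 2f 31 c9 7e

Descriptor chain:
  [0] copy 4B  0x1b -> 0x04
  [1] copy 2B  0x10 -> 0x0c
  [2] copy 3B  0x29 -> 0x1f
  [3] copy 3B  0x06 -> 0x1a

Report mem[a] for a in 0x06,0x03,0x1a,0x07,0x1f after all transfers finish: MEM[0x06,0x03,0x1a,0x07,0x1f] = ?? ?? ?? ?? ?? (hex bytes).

MEM[0x06,0x03,0x1a,0x07,0x1f] = 8f 4c 8f 4d 2f

  after D0: wrote 4B at 0x04 = 54668f4d
  after D1: wrote 2B at 0x0c = 25bb
  after D2: wrote 3B at 0x1f = 2f31c9
  after D3: wrote 3B at 0x1a = 8f4d07
query mem[0x06]=0x8f, mem[0x03]=0x4c, mem[0x1a]=0x8f, mem[0x07]=0x4d, mem[0x1f]=0x2f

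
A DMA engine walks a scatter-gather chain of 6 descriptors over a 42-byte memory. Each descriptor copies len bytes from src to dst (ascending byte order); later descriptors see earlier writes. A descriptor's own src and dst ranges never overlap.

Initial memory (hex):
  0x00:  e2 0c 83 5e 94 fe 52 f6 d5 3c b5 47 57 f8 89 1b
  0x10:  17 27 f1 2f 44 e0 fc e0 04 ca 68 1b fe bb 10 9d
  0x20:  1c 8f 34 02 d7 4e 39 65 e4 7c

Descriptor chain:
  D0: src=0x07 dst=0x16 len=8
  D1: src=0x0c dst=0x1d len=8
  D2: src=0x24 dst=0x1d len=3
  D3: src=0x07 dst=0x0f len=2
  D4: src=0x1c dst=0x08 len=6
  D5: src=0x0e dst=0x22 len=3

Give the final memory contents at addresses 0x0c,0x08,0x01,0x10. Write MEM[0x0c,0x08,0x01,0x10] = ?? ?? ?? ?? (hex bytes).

[0] 0x07->0x16 len=8 : f6 d5 3c b5 47 57 f8 89
[1] 0x0c->0x1d len=8 : 57 f8 89 1b 17 27 f1 2f
[2] 0x24->0x1d len=3 : 2f 4e 39
[3] 0x07->0x0f len=2 : f6 d5
[4] 0x1c->0x08 len=6 : f8 2f 4e 39 1b 17
[5] 0x0e->0x22 len=3 : 89 f6 d5
query mem[0x0c]=0x1b, mem[0x08]=0xf8, mem[0x01]=0x0c, mem[0x10]=0xd5

MEM[0x0c,0x08,0x01,0x10] = 1b f8 0c d5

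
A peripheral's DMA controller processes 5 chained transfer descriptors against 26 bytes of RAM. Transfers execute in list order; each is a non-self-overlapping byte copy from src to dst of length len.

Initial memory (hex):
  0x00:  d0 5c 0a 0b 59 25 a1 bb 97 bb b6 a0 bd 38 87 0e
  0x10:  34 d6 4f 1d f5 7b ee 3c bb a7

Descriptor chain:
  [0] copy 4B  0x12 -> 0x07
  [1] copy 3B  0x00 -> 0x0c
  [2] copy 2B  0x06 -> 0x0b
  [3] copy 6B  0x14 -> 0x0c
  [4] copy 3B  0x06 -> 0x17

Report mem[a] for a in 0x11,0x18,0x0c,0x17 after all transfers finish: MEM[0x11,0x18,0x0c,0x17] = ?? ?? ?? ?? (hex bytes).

MEM[0x11,0x18,0x0c,0x17] = a7 4f f5 a1

[0] 0x12->0x07 len=4 : 4f 1d f5 7b
[1] 0x00->0x0c len=3 : d0 5c 0a
[2] 0x06->0x0b len=2 : a1 4f
[3] 0x14->0x0c len=6 : f5 7b ee 3c bb a7
[4] 0x06->0x17 len=3 : a1 4f 1d
query mem[0x11]=0xa7, mem[0x18]=0x4f, mem[0x0c]=0xf5, mem[0x17]=0xa1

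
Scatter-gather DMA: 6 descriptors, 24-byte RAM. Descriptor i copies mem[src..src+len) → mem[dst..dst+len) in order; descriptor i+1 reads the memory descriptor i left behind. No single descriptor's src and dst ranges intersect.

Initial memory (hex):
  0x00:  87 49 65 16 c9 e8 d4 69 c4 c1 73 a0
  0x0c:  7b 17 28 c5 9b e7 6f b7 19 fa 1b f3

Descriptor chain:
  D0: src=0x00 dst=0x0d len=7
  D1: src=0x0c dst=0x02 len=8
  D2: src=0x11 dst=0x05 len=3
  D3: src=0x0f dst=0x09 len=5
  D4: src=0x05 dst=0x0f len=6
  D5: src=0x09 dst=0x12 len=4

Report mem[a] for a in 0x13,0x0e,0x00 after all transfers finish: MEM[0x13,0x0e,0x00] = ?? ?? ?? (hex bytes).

MEM[0x13,0x0e,0x00] = 16 49 87

#0 dst[0x0d+7] := {0x87,0x49,0x65,0x16,0xc9,0xe8,0xd4}
#1 dst[0x02+8] := {0x7b,0x87,0x49,0x65,0x16,0xc9,0xe8,0xd4}
#2 dst[0x05+3] := {0xc9,0xe8,0xd4}
#3 dst[0x09+5] := {0x65,0x16,0xc9,0xe8,0xd4}
#4 dst[0x0f+6] := {0xc9,0xe8,0xd4,0xe8,0x65,0x16}
#5 dst[0x12+4] := {0x65,0x16,0xc9,0xe8}
query mem[0x13]=0x16, mem[0x0e]=0x49, mem[0x00]=0x87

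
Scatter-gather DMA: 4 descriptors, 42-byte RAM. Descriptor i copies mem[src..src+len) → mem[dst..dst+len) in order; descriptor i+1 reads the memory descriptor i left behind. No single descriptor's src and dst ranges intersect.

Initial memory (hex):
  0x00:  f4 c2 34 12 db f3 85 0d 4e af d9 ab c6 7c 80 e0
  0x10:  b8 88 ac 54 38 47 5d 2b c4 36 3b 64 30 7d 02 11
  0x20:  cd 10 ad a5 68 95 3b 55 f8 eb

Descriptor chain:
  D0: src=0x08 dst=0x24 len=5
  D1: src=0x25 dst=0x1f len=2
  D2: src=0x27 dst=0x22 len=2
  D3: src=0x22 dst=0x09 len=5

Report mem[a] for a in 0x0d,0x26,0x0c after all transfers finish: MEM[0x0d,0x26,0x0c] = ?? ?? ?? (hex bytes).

MEM[0x0d,0x26,0x0c] = d9 d9 af

  after D0: wrote 5B at 0x24 = 4eafd9abc6
  after D1: wrote 2B at 0x1f = afd9
  after D2: wrote 2B at 0x22 = abc6
  after D3: wrote 5B at 0x09 = abc64eafd9
query mem[0x0d]=0xd9, mem[0x26]=0xd9, mem[0x0c]=0xaf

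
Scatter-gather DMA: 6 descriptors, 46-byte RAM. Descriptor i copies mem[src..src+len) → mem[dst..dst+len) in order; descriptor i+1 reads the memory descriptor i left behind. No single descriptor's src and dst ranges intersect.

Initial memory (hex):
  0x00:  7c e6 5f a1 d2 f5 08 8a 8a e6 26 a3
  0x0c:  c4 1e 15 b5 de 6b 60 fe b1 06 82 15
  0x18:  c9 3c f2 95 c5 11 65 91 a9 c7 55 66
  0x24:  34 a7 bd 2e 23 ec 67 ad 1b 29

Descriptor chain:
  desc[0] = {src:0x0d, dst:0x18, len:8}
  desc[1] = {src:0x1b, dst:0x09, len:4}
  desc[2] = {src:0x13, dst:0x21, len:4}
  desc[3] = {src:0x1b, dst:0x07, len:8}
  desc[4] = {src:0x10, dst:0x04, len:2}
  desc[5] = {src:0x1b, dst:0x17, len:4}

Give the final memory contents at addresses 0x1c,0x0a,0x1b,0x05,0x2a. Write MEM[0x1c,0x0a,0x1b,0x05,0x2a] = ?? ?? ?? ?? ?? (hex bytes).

MEM[0x1c,0x0a,0x1b,0x05,0x2a] = 6b fe de 6b 67

#0 dst[0x18+8] := {0x1e,0x15,0xb5,0xde,0x6b,0x60,0xfe,0xb1}
#1 dst[0x09+4] := {0xde,0x6b,0x60,0xfe}
#2 dst[0x21+4] := {0xfe,0xb1,0x06,0x82}
#3 dst[0x07+8] := {0xde,0x6b,0x60,0xfe,0xb1,0xa9,0xfe,0xb1}
#4 dst[0x04+2] := {0xde,0x6b}
#5 dst[0x17+4] := {0xde,0x6b,0x60,0xfe}
query mem[0x1c]=0x6b, mem[0x0a]=0xfe, mem[0x1b]=0xde, mem[0x05]=0x6b, mem[0x2a]=0x67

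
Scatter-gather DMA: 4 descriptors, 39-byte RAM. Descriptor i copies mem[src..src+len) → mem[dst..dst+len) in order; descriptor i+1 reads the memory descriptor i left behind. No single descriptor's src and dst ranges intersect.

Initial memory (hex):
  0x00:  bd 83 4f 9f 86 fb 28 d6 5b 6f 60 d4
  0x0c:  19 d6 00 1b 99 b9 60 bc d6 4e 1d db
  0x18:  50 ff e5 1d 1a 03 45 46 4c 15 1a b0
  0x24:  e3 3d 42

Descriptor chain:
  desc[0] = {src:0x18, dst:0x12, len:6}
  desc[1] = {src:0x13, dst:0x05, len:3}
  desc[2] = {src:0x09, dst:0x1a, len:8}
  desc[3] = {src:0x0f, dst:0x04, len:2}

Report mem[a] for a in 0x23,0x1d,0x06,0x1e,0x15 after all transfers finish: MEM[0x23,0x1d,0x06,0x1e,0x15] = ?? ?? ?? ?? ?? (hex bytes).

[0] 0x18->0x12 len=6 : 50 ff e5 1d 1a 03
[1] 0x13->0x05 len=3 : ff e5 1d
[2] 0x09->0x1a len=8 : 6f 60 d4 19 d6 00 1b 99
[3] 0x0f->0x04 len=2 : 1b 99
query mem[0x23]=0xb0, mem[0x1d]=0x19, mem[0x06]=0xe5, mem[0x1e]=0xd6, mem[0x15]=0x1d

MEM[0x23,0x1d,0x06,0x1e,0x15] = b0 19 e5 d6 1d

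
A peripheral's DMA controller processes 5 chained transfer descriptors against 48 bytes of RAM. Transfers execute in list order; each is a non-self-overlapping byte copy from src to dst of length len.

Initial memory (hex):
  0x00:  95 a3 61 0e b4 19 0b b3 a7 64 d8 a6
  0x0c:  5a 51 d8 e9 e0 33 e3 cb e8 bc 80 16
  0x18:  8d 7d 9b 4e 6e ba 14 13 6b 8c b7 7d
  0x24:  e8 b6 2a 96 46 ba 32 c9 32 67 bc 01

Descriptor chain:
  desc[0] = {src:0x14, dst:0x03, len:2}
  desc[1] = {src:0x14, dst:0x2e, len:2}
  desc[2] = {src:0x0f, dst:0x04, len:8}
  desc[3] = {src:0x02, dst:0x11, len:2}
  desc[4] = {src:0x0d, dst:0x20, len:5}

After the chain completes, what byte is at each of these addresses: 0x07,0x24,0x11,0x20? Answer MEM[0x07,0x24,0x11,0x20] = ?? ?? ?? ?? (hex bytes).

D0: mem[0x03..0x04] <- [e8 bc]
D1: mem[0x2e..0x2f] <- [e8 bc]
D2: mem[0x04..0x0b] <- [e9 e0 33 e3 cb e8 bc 80]
D3: mem[0x11..0x12] <- [61 e8]
D4: mem[0x20..0x24] <- [51 d8 e9 e0 61]
query mem[0x07]=0xe3, mem[0x24]=0x61, mem[0x11]=0x61, mem[0x20]=0x51

MEM[0x07,0x24,0x11,0x20] = e3 61 61 51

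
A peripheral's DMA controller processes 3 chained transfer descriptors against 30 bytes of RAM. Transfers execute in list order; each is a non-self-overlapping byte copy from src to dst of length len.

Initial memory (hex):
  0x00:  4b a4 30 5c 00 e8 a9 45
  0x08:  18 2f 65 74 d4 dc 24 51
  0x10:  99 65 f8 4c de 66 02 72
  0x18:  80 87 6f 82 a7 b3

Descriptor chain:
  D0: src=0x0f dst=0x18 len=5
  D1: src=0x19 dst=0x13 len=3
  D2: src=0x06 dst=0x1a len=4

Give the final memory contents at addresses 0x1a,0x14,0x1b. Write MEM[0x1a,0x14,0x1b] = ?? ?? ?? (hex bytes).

MEM[0x1a,0x14,0x1b] = a9 65 45

[0] 0x0f->0x18 len=5 : 51 99 65 f8 4c
[1] 0x19->0x13 len=3 : 99 65 f8
[2] 0x06->0x1a len=4 : a9 45 18 2f
query mem[0x1a]=0xa9, mem[0x14]=0x65, mem[0x1b]=0x45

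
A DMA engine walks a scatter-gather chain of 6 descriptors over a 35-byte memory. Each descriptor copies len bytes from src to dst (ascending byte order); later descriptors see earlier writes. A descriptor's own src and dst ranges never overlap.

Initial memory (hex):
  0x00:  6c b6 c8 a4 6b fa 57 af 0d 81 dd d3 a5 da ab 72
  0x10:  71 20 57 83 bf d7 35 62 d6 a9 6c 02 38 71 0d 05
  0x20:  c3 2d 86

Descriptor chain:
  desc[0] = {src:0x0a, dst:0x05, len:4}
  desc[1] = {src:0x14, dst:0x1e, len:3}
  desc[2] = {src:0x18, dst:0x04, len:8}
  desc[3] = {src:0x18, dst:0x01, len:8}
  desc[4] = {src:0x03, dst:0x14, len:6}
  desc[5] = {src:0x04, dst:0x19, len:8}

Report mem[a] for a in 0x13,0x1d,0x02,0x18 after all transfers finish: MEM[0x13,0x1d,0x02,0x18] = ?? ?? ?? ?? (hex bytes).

MEM[0x13,0x1d,0x02,0x18] = 83 d7 a9 bf

#0 dst[0x05+4] := {0xdd,0xd3,0xa5,0xda}
#1 dst[0x1e+3] := {0xbf,0xd7,0x35}
#2 dst[0x04+8] := {0xd6,0xa9,0x6c,0x02,0x38,0x71,0xbf,0xd7}
#3 dst[0x01+8] := {0xd6,0xa9,0x6c,0x02,0x38,0x71,0xbf,0xd7}
#4 dst[0x14+6] := {0x6c,0x02,0x38,0x71,0xbf,0xd7}
#5 dst[0x19+8] := {0x02,0x38,0x71,0xbf,0xd7,0x71,0xbf,0xd7}
query mem[0x13]=0x83, mem[0x1d]=0xd7, mem[0x02]=0xa9, mem[0x18]=0xbf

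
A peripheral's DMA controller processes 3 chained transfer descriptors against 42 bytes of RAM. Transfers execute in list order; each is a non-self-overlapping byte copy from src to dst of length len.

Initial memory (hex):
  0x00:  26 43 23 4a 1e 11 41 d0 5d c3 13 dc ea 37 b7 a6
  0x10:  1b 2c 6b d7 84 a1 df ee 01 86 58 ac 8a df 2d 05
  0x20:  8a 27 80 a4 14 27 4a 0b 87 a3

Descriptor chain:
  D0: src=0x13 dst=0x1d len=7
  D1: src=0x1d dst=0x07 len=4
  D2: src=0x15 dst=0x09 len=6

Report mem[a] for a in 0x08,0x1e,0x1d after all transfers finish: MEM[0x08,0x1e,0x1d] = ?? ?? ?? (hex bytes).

D0: mem[0x1d..0x23] <- [d7 84 a1 df ee 01 86]
D1: mem[0x07..0x0a] <- [d7 84 a1 df]
D2: mem[0x09..0x0e] <- [a1 df ee 01 86 58]
query mem[0x08]=0x84, mem[0x1e]=0x84, mem[0x1d]=0xd7

MEM[0x08,0x1e,0x1d] = 84 84 d7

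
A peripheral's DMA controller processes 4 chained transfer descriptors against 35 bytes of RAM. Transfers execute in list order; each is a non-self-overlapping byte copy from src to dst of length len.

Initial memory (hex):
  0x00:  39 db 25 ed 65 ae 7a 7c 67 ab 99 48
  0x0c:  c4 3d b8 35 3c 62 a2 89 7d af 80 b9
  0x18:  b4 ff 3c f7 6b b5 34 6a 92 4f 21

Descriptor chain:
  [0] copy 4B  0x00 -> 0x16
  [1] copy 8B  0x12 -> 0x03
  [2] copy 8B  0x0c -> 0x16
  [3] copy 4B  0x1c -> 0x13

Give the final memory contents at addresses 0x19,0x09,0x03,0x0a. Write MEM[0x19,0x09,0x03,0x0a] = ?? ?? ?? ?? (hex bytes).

#0 dst[0x16+4] := {0x39,0xdb,0x25,0xed}
#1 dst[0x03+8] := {0xa2,0x89,0x7d,0xaf,0x39,0xdb,0x25,0xed}
#2 dst[0x16+8] := {0xc4,0x3d,0xb8,0x35,0x3c,0x62,0xa2,0x89}
#3 dst[0x13+4] := {0xa2,0x89,0x34,0x6a}
query mem[0x19]=0x35, mem[0x09]=0x25, mem[0x03]=0xa2, mem[0x0a]=0xed

MEM[0x19,0x09,0x03,0x0a] = 35 25 a2 ed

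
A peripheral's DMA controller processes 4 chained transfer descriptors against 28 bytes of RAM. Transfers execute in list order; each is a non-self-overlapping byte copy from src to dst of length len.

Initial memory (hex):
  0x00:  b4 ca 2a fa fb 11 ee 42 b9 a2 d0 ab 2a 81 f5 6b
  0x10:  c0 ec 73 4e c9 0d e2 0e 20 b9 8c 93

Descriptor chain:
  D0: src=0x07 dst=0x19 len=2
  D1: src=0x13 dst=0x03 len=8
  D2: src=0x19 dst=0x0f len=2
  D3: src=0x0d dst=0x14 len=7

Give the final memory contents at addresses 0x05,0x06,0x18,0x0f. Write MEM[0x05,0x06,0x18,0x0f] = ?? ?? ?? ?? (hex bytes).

MEM[0x05,0x06,0x18,0x0f] = 0d e2 ec 42

  after D0: wrote 2B at 0x19 = 42b9
  after D1: wrote 8B at 0x03 = 4ec90de20e2042b9
  after D2: wrote 2B at 0x0f = 42b9
  after D3: wrote 7B at 0x14 = 81f542b9ec734e
query mem[0x05]=0x0d, mem[0x06]=0xe2, mem[0x18]=0xec, mem[0x0f]=0x42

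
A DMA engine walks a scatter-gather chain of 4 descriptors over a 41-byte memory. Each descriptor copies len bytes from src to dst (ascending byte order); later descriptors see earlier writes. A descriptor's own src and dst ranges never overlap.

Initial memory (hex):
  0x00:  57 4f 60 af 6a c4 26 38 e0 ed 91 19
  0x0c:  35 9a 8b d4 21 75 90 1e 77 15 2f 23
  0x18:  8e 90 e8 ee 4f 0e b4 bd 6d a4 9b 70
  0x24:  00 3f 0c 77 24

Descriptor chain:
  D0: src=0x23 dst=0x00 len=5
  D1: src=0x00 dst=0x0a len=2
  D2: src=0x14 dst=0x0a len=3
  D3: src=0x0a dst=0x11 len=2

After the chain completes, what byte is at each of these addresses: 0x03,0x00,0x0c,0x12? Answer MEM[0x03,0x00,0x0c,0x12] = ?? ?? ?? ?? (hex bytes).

MEM[0x03,0x00,0x0c,0x12] = 0c 70 2f 15

#0 dst[0x00+5] := {0x70,0x00,0x3f,0x0c,0x77}
#1 dst[0x0a+2] := {0x70,0x00}
#2 dst[0x0a+3] := {0x77,0x15,0x2f}
#3 dst[0x11+2] := {0x77,0x15}
query mem[0x03]=0x0c, mem[0x00]=0x70, mem[0x0c]=0x2f, mem[0x12]=0x15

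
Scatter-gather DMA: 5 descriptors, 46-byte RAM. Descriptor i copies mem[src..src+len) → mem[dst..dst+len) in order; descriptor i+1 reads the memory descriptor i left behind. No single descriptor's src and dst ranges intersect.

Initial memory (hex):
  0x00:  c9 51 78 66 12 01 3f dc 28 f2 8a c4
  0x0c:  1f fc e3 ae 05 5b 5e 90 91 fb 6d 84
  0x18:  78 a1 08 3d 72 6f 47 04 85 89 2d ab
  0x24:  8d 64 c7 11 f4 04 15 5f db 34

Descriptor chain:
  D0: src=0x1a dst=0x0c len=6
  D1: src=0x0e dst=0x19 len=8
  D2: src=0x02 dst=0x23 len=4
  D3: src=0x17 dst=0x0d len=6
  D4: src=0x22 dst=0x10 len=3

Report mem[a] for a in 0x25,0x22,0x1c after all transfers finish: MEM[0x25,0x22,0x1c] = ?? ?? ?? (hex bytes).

MEM[0x25,0x22,0x1c] = 12 2d 04

D0: mem[0x0c..0x11] <- [08 3d 72 6f 47 04]
D1: mem[0x19..0x20] <- [72 6f 47 04 5e 90 91 fb]
D2: mem[0x23..0x26] <- [78 66 12 01]
D3: mem[0x0d..0x12] <- [84 78 72 6f 47 04]
D4: mem[0x10..0x12] <- [2d 78 66]
query mem[0x25]=0x12, mem[0x22]=0x2d, mem[0x1c]=0x04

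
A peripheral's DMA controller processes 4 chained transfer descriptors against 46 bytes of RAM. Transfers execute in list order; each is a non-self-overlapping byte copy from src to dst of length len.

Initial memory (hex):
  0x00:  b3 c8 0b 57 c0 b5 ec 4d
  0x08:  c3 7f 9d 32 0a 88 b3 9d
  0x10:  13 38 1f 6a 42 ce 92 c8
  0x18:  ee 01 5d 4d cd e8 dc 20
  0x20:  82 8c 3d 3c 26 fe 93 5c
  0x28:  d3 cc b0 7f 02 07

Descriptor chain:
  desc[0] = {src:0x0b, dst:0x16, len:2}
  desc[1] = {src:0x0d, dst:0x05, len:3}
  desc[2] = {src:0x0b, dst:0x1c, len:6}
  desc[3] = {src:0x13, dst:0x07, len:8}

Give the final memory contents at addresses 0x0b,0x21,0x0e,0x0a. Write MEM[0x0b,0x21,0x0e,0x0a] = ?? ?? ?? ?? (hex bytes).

D0: mem[0x16..0x17] <- [32 0a]
D1: mem[0x05..0x07] <- [88 b3 9d]
D2: mem[0x1c..0x21] <- [32 0a 88 b3 9d 13]
D3: mem[0x07..0x0e] <- [6a 42 ce 32 0a ee 01 5d]
query mem[0x0b]=0x0a, mem[0x21]=0x13, mem[0x0e]=0x5d, mem[0x0a]=0x32

MEM[0x0b,0x21,0x0e,0x0a] = 0a 13 5d 32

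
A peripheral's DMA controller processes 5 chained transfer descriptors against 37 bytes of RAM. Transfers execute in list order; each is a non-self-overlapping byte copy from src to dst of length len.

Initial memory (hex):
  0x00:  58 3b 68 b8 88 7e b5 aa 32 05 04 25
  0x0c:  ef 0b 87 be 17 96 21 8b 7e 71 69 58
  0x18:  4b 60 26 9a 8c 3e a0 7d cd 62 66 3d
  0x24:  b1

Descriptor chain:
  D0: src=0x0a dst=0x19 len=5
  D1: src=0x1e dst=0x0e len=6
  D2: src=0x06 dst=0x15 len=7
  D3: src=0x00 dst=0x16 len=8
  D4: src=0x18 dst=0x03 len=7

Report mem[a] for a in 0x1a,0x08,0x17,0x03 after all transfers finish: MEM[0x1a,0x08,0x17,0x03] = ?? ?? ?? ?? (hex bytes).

MEM[0x1a,0x08,0x17,0x03] = 88 aa 3b 68

#0 dst[0x19+5] := {0x04,0x25,0xef,0x0b,0x87}
#1 dst[0x0e+6] := {0xa0,0x7d,0xcd,0x62,0x66,0x3d}
#2 dst[0x15+7] := {0xb5,0xaa,0x32,0x05,0x04,0x25,0xef}
#3 dst[0x16+8] := {0x58,0x3b,0x68,0xb8,0x88,0x7e,0xb5,0xaa}
#4 dst[0x03+7] := {0x68,0xb8,0x88,0x7e,0xb5,0xaa,0xa0}
query mem[0x1a]=0x88, mem[0x08]=0xaa, mem[0x17]=0x3b, mem[0x03]=0x68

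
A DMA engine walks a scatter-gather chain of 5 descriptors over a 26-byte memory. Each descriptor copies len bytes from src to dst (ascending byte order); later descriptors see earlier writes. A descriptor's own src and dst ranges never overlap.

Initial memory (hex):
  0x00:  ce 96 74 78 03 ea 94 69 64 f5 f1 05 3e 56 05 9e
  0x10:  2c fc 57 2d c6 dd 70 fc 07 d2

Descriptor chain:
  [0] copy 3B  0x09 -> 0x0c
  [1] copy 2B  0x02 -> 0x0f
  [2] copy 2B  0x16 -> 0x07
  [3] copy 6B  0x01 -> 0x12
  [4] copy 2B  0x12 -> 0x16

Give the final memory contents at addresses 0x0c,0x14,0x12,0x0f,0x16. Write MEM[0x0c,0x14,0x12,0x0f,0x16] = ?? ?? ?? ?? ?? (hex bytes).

#0 dst[0x0c+3] := {0xf5,0xf1,0x05}
#1 dst[0x0f+2] := {0x74,0x78}
#2 dst[0x07+2] := {0x70,0xfc}
#3 dst[0x12+6] := {0x96,0x74,0x78,0x03,0xea,0x94}
#4 dst[0x16+2] := {0x96,0x74}
query mem[0x0c]=0xf5, mem[0x14]=0x78, mem[0x12]=0x96, mem[0x0f]=0x74, mem[0x16]=0x96

MEM[0x0c,0x14,0x12,0x0f,0x16] = f5 78 96 74 96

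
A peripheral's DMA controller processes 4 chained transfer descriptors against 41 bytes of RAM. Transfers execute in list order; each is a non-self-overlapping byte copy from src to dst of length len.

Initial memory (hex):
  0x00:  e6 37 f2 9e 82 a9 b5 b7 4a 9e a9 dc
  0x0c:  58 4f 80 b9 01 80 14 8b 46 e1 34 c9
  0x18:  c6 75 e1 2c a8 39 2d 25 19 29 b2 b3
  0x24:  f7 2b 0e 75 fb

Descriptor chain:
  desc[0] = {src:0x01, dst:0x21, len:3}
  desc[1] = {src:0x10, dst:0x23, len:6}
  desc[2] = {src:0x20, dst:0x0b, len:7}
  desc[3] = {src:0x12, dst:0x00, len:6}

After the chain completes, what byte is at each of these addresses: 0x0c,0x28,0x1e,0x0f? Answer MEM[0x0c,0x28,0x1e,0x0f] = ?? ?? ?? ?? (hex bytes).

MEM[0x0c,0x28,0x1e,0x0f] = 37 e1 2d 80

  after D0: wrote 3B at 0x21 = 37f29e
  after D1: wrote 6B at 0x23 = 0180148b46e1
  after D2: wrote 7B at 0x0b = 1937f20180148b
  after D3: wrote 6B at 0x00 = 148b46e134c9
query mem[0x0c]=0x37, mem[0x28]=0xe1, mem[0x1e]=0x2d, mem[0x0f]=0x80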